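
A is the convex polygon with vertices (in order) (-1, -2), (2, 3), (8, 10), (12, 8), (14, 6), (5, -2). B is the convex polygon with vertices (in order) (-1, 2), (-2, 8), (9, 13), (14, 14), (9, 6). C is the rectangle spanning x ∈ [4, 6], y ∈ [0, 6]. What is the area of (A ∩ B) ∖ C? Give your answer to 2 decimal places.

16.48

|A ∩ B| = 19.4928.
|(A ∩ B) ∩ C| = 3.0095.
|(A ∩ B) ∖ C| = 19.4928 − 3.0095 = 16.48.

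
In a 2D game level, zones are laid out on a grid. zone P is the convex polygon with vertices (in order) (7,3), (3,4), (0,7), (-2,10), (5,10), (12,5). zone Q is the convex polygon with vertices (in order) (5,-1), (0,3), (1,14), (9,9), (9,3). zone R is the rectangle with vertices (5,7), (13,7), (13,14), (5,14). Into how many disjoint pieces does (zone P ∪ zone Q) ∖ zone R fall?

(zone P ∪ zone Q) ∖ zone R is a single connected region.

1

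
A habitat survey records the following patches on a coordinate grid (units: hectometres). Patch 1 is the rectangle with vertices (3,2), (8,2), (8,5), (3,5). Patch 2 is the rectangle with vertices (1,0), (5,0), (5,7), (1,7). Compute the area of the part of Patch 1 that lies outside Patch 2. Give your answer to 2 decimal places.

9.00

|Patch 1∩Patch 2|: x∈[3,5], y∈[2,5] → 2·3 = 6.
|Patch 1| = 15.
|Patch 1 ∖ Patch 2| = |Patch 1| − |Patch 1∩Patch 2| = 15 − 6 = 9.00.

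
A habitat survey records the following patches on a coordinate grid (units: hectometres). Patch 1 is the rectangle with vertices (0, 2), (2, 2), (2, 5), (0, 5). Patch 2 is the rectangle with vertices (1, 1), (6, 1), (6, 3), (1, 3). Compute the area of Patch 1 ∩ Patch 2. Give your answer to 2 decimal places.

|Patch 1∩Patch 2|: x∈[1,2], y∈[2,3] → 1·1 = 1.

1.00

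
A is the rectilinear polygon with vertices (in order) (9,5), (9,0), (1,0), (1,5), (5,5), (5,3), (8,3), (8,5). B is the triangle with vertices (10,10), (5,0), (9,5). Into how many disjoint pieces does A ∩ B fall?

A ∩ B splits into 2 disjoint pieces (area 1.35, area 0.625).

2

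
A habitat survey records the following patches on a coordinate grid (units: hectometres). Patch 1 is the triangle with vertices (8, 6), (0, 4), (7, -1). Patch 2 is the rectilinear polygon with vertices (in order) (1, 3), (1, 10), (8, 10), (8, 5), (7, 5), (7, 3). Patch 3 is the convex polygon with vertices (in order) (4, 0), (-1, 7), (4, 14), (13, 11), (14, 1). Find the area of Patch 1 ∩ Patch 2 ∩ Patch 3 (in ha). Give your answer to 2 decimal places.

12.29

The intersection is the polygon with vertices (7.857,5), (7,5), (7,3), (1.857,3), (1,4.2), (1,4.25), (8,6).
By the shoelace formula its area is 12.29.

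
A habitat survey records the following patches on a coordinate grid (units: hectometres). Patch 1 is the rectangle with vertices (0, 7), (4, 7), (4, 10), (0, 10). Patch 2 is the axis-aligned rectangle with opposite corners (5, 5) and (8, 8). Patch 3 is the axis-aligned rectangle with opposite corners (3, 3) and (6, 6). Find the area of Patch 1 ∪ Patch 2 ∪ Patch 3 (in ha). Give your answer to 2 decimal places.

29.00

By inclusion–exclusion:
Individual areas: |Patch 1| = 12, |Patch 2| = 9, |Patch 3| = 9.
|Patch 1∩Patch 2| = 0 (no overlap).
|Patch 1∩Patch 3| = 0 (no overlap).
|Patch 2∩Patch 3|: x∈[5,6], y∈[5,6] → 1·1 = 1.
|Patch 1∩Patch 2∩Patch 3| = 0.
|Patch 1 ∪ Patch 2 ∪ Patch 3| = 30 − 1 + 0 = 29.00.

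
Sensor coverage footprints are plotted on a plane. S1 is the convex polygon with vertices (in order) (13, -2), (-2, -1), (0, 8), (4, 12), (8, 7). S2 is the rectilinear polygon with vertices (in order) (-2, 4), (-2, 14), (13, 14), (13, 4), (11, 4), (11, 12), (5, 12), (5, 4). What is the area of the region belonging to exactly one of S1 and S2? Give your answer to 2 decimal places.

|S1| = 120, |S2| = 102, |S1∩S2| = 33.1528.
|S1 △ S2| = |S1| + |S2| − 2·|S1∩S2| = 120 + 102 − 66.3056 = 155.69.

155.69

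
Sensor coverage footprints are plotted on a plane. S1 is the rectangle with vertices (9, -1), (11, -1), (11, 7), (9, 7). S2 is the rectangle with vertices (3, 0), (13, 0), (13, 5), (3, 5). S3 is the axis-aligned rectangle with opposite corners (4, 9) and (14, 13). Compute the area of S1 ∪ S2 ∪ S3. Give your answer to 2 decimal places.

96.00

By inclusion–exclusion:
Individual areas: |S1| = 16, |S2| = 50, |S3| = 40.
|S1∩S2|: x∈[9,11], y∈[0,5] → 2·5 = 10.
|S1∩S3| = 0 (no overlap).
|S2∩S3| = 0 (no overlap).
|S1∩S2∩S3| = 0.
|S1 ∪ S2 ∪ S3| = 106 − 10 + 0 = 96.00.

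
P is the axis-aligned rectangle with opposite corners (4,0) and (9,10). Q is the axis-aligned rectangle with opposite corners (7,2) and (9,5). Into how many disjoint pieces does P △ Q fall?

P △ Q is a single connected region.

1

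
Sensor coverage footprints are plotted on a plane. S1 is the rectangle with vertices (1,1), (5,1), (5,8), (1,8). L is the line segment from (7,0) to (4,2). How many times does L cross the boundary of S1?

The segment meets the boundary at (5,1.333).

1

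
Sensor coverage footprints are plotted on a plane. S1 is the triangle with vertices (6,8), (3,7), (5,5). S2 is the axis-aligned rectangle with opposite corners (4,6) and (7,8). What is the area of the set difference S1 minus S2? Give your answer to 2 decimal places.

1.33

|S1| = 4, |S1∩S2| = 2.6667.
|S1 ∖ S2| = |S1| − |S1∩S2| = 4 − 2.6667 = 1.33.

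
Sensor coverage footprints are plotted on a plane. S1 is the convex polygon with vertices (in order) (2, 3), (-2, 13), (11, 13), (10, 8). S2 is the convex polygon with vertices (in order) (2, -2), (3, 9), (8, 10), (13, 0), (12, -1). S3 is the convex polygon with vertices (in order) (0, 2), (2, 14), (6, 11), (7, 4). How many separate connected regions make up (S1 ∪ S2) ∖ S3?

(S1 ∪ S2) ∖ S3 splits into 2 disjoint pieces (area 12.9657, area 88.8581).

2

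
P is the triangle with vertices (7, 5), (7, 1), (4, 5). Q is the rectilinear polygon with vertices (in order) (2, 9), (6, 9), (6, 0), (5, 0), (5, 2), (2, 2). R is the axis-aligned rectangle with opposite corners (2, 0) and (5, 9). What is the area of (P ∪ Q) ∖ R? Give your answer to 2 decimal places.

|P ∪ Q| = 33.3333.
|(P ∪ Q) ∩ R| = 21.
|(P ∪ Q) ∖ R| = 33.3333 − 21 = 12.33.

12.33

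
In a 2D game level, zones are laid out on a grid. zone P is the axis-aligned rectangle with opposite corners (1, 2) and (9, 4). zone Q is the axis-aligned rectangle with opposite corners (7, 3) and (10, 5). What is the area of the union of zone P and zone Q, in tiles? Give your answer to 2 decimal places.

20.00

By inclusion–exclusion:
Individual areas: |zone P| = 16, |zone Q| = 6.
|zone P∩zone Q|: x∈[7,9], y∈[3,4] → 2·1 = 2.
|zone P ∪ zone Q| = 22 − 2 = 20.00.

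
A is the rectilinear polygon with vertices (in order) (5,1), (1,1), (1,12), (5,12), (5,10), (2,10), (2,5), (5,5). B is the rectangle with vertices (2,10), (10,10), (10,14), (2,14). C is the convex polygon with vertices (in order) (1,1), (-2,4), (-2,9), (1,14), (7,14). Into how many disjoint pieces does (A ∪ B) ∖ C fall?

2

(A ∪ B) ∖ C splits into 2 disjoint pieces (area 15.6923, area 12.3077).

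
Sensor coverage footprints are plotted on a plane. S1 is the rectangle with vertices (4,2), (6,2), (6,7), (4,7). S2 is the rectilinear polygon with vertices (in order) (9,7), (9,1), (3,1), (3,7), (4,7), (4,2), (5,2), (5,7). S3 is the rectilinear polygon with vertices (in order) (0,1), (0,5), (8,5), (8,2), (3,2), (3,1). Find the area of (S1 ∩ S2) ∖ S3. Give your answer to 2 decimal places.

2.00

|S1 ∩ S2| = 5.
|(S1 ∩ S2) ∩ S3| = 3.
|(S1 ∩ S2) ∖ S3| = 5 − 3 = 2.00.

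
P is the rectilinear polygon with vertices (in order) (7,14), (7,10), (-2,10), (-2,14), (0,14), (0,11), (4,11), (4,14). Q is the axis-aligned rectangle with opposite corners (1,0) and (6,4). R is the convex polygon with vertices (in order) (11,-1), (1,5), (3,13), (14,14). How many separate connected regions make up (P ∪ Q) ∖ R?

3

(P ∪ Q) ∖ R splits into 3 disjoint pieces (area 2.3182, area 10.375, area 16.6667).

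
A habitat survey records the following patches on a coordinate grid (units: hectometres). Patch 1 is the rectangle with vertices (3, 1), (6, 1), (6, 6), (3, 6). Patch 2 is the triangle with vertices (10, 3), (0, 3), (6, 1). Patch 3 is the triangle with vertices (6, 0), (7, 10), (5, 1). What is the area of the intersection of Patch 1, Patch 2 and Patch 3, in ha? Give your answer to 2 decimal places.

The intersection is the polygon with vertices (5.069,1.31), (5.444,3), (6,3), (6,1).
By the shoelace formula its area is 1.40.

1.40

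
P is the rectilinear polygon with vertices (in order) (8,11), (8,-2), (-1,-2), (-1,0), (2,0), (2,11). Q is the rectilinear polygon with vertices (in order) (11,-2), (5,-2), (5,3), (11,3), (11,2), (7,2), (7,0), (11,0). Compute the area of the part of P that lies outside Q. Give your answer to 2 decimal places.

71.00

|P| = 84, |P∩Q| = 13.
|P ∖ Q| = |P| − |P∩Q| = 84 − 13 = 71.00.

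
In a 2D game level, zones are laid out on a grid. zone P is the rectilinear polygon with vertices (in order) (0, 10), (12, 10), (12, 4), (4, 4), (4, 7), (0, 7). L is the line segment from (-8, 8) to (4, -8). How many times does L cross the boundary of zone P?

0

The segment lies entirely outside zone P and never meets its boundary.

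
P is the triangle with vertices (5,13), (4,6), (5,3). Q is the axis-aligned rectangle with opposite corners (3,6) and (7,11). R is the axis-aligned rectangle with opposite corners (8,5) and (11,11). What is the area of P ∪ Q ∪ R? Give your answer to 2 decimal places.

By inclusion–exclusion:
Individual areas: |P| = 5, |Q| = 20, |R| = 18.
|P∩Q| = 3.2143.
|P∩R| = 0.
|Q∩R| = 0 (no overlap).
|P∩Q∩R| = 0.
|P ∪ Q ∪ R| = 43 − 3.2143 + 0 = 39.79.

39.79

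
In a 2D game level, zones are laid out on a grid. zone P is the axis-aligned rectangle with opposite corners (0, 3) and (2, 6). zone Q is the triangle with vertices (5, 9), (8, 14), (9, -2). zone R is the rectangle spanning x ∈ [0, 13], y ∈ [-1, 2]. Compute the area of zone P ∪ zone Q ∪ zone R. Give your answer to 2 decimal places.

By inclusion–exclusion:
Individual areas: |zone P| = 6, |zone Q| = 26.5, |zone R| = 39.
|zone P∩zone Q| = 0.
|zone P∩zone R| = 0 (no overlap).
|zone Q∩zone R| = 2.2585.
|zone P∩zone Q∩zone R| = 0.
|zone P ∪ zone Q ∪ zone R| = 71.5 − 2.2585 + 0 = 69.24.

69.24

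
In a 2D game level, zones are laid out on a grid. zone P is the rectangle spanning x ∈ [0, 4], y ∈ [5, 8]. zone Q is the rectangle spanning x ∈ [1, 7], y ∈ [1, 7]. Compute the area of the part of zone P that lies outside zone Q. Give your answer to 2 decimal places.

|zone P∩zone Q|: x∈[1,4], y∈[5,7] → 3·2 = 6.
|zone P| = 12.
|zone P ∖ zone Q| = |zone P| − |zone P∩zone Q| = 12 − 6 = 6.00.

6.00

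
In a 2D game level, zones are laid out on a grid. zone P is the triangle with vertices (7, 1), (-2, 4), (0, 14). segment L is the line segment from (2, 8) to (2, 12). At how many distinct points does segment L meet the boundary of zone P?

The segment meets the boundary at (2,10.286).

1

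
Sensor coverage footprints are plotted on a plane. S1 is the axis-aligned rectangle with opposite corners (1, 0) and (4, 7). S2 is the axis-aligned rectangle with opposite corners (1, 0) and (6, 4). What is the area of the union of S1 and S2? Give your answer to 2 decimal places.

By inclusion–exclusion:
Individual areas: |S1| = 21, |S2| = 20.
|S1∩S2|: x∈[1,4], y∈[0,4] → 3·4 = 12.
|S1 ∪ S2| = 41 − 12 = 29.00.

29.00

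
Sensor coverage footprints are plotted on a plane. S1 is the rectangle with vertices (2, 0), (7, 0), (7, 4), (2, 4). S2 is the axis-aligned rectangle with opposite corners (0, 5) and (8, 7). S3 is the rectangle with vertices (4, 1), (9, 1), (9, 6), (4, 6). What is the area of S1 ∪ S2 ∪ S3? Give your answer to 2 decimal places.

48.00

By inclusion–exclusion:
Individual areas: |S1| = 20, |S2| = 16, |S3| = 25.
|S1∩S2| = 0 (no overlap).
|S1∩S3|: x∈[4,7], y∈[1,4] → 3·3 = 9.
|S2∩S3|: x∈[4,8], y∈[5,6] → 4·1 = 4.
|S1∩S2∩S3| = 0.
|S1 ∪ S2 ∪ S3| = 61 − 13 + 0 = 48.00.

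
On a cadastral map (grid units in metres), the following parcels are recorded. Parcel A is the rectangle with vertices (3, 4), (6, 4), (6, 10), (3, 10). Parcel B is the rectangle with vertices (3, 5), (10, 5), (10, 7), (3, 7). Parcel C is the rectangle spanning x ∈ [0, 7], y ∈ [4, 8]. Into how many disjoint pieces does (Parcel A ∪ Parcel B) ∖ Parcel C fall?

2

(Parcel A ∪ Parcel B) ∖ Parcel C splits into 2 disjoint pieces (area 6, area 6).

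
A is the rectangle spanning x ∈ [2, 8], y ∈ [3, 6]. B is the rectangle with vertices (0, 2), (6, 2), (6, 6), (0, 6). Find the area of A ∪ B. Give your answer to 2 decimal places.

30.00

By inclusion–exclusion:
Individual areas: |A| = 18, |B| = 24.
|A∩B|: x∈[2,6], y∈[3,6] → 4·3 = 12.
|A ∪ B| = 42 − 12 = 30.00.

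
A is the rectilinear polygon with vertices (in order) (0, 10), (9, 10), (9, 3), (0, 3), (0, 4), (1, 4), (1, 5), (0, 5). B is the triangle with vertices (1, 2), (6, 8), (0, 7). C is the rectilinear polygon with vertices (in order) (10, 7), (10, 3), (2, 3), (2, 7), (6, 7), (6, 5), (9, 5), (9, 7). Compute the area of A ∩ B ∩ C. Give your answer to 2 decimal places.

The intersection is the polygon with vertices (2,3.2), (2,7), (5.167,7).
By the shoelace formula its area is 6.02.

6.02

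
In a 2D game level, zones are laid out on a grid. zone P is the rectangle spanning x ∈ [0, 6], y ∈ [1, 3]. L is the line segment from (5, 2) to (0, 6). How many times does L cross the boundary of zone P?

1

The segment meets the boundary at (3.75,3).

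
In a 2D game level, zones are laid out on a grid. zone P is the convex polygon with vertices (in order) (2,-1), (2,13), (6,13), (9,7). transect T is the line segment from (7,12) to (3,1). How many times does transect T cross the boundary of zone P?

The segment meets the boundary at (6.789,11.421).

1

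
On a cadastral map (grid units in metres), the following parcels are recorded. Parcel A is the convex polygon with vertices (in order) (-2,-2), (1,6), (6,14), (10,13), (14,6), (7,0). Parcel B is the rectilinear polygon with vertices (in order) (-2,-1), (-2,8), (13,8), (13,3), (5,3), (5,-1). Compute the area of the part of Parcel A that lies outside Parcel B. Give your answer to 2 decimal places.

|Parcel A| = 136, |Parcel A∩Parcel B| = 80.5466.
|Parcel A ∖ Parcel B| = |Parcel A| − |Parcel A∩Parcel B| = 136 − 80.5466 = 55.45.

55.45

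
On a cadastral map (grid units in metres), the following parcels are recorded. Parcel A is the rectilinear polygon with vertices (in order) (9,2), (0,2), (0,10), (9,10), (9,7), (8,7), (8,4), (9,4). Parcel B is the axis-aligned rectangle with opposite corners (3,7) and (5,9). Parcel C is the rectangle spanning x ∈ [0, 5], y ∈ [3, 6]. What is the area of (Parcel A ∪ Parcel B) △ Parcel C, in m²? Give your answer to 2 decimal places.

|Parcel A ∪ Parcel B| = 69.
|(Parcel A ∪ Parcel B) ∩ Parcel C| = 15.
|(Parcel A ∪ Parcel B) △ Parcel C| = 69 + 15 − 30 = 54.00.

54.00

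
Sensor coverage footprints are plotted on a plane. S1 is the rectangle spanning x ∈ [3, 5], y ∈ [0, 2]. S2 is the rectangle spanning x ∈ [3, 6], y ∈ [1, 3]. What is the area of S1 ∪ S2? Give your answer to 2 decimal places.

By inclusion–exclusion:
Individual areas: |S1| = 4, |S2| = 6.
|S1∩S2|: x∈[3,5], y∈[1,2] → 2·1 = 2.
|S1 ∪ S2| = 10 − 2 = 8.00.

8.00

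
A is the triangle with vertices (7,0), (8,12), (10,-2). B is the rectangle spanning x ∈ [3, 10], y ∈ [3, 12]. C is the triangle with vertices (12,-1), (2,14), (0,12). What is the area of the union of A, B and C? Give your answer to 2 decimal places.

82.49

By inclusion–exclusion:
Individual areas: |A| = 19, |B| = 63, |C| = 25.
|A∩B| = 9.1607.
|A∩C| = 2.9485.
|B∩C| = 14.7404.
|A∩B∩C| = 2.3356.
|A ∪ B ∪ C| = 107 − 26.8496 + 2.3356 = 82.49.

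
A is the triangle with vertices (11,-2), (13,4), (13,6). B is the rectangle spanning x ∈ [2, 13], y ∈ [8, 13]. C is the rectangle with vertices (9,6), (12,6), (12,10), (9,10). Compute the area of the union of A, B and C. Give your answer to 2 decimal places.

63.00

By inclusion–exclusion:
Individual areas: |A| = 2, |B| = 55, |C| = 12.
|A∩B| = 0.
|A∩C| = 0.
|B∩C|: x∈[9,12], y∈[8,10] → 3·2 = 6.
|A∩B∩C| = 0.
|A ∪ B ∪ C| = 69 − 6 + 0 = 63.00.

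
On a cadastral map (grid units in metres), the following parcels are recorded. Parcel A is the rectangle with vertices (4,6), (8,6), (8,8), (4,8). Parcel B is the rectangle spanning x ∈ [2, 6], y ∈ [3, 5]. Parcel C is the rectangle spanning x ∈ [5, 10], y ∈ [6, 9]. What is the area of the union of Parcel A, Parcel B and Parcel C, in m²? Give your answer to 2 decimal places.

By inclusion–exclusion:
Individual areas: |Parcel A| = 8, |Parcel B| = 8, |Parcel C| = 15.
|Parcel A∩Parcel B| = 0 (no overlap).
|Parcel A∩Parcel C|: x∈[5,8], y∈[6,8] → 3·2 = 6.
|Parcel B∩Parcel C| = 0 (no overlap).
|Parcel A∩Parcel B∩Parcel C| = 0.
|Parcel A ∪ Parcel B ∪ Parcel C| = 31 − 6 + 0 = 25.00.

25.00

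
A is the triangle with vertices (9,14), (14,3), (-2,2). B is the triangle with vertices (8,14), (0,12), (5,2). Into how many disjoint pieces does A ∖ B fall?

2

A ∖ B splits into 2 disjoint pieces (area 55.3056, area 15.8093).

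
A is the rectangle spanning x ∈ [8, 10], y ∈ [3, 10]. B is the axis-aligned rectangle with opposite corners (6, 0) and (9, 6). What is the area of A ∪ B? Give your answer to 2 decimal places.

By inclusion–exclusion:
Individual areas: |A| = 14, |B| = 18.
|A∩B|: x∈[8,9], y∈[3,6] → 1·3 = 3.
|A ∪ B| = 32 − 3 = 29.00.

29.00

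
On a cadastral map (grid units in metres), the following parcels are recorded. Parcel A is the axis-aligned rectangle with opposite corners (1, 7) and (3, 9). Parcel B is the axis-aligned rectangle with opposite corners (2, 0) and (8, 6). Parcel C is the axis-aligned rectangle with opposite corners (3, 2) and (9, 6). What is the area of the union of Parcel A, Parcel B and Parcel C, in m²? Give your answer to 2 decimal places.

By inclusion–exclusion:
Individual areas: |Parcel A| = 4, |Parcel B| = 36, |Parcel C| = 24.
|Parcel A∩Parcel B| = 0 (no overlap).
|Parcel A∩Parcel C| = 0 (no overlap).
|Parcel B∩Parcel C|: x∈[3,8], y∈[2,6] → 5·4 = 20.
|Parcel A∩Parcel B∩Parcel C| = 0.
|Parcel A ∪ Parcel B ∪ Parcel C| = 64 − 20 + 0 = 44.00.

44.00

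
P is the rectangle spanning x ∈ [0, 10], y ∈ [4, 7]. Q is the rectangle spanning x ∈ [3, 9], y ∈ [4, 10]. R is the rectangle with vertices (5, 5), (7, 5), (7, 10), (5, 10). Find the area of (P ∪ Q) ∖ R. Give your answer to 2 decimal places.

|P ∪ Q| = 48.
|(P ∪ Q) ∩ R| = 10.
|(P ∪ Q) ∖ R| = 48 − 10 = 38.00.

38.00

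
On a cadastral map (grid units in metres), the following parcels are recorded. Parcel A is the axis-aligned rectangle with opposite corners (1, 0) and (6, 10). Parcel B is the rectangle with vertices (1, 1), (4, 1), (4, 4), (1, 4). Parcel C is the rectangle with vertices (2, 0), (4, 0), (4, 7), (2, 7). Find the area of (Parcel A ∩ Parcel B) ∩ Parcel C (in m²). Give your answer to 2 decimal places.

The region (Parcel A ∩ Parcel B) ∩ Parcel C is the polygon with vertices (4,4), (4,1), (2,1), (2,4).
By the shoelace formula its area is 6.00.

6.00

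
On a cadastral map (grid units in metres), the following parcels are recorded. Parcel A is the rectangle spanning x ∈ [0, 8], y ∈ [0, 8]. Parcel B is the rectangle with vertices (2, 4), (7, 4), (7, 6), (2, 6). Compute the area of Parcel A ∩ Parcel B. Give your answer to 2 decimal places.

10.00

|Parcel A∩Parcel B|: x∈[2,7], y∈[4,6] → 5·2 = 10.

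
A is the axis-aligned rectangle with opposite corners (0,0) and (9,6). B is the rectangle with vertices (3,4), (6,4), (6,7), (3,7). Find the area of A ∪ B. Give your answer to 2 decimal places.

57.00

By inclusion–exclusion:
Individual areas: |A| = 54, |B| = 9.
|A∩B|: x∈[3,6], y∈[4,6] → 3·2 = 6.
|A ∪ B| = 63 − 6 = 57.00.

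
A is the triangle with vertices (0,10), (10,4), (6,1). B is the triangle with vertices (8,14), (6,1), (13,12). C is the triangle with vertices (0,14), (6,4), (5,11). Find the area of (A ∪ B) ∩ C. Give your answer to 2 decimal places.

2.25

The region (A ∪ B) ∩ C is the polygon with vertices (5.625,6.625), (6,4), (3.75,7.75).
By the shoelace formula its area is 2.25.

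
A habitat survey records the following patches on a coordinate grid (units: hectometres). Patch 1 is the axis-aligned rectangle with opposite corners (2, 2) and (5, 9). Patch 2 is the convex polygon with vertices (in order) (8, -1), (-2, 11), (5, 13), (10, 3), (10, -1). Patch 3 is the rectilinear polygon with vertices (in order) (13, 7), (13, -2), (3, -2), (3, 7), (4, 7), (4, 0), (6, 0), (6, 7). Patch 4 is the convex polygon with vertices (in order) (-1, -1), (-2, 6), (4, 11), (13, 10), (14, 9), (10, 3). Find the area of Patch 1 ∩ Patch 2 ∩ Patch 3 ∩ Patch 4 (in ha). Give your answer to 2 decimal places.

The intersection is the polygon with vertices (3,7), (4,7), (4,3.8), (3,5).
By the shoelace formula its area is 2.60.

2.60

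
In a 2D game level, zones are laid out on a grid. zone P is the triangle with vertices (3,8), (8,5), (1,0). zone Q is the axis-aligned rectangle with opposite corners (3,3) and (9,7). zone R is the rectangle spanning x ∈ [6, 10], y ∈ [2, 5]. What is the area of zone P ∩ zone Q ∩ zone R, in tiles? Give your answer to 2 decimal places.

The intersection is the polygon with vertices (6,3.571), (6,5), (8,5).
By the shoelace formula its area is 1.43.

1.43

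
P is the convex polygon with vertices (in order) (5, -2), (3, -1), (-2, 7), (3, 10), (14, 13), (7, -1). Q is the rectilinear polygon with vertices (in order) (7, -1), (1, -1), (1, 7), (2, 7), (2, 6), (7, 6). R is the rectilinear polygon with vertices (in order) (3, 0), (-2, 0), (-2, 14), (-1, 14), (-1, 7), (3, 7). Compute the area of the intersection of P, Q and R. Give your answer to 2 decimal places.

The intersection is the polygon with vertices (1,7), (2,7), (2,6), (3,6), (3,0), (2.375,0), (1,2.2).
By the shoelace formula its area is 11.49.

11.49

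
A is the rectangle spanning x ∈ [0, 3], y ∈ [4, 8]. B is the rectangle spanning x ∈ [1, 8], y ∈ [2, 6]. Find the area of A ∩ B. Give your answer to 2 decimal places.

4.00

|A∩B|: x∈[1,3], y∈[4,6] → 2·2 = 4.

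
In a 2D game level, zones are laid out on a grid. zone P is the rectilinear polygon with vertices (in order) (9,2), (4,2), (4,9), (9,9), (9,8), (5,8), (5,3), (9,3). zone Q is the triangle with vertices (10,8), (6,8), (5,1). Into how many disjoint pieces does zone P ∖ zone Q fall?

zone P ∖ zone Q splits into 2 disjoint pieces (area 2.9286, area 11.2143).

2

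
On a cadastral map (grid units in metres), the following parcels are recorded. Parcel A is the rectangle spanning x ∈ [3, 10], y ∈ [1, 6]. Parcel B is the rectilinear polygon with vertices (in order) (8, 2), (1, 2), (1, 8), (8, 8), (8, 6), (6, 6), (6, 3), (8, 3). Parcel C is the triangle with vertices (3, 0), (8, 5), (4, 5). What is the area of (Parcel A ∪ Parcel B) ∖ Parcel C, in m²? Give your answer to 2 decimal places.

47.40

|Parcel A ∪ Parcel B| = 57.
|(Parcel A ∪ Parcel B) ∩ Parcel C| = 9.6.
|(Parcel A ∪ Parcel B) ∖ Parcel C| = 57 − 9.6 = 47.40.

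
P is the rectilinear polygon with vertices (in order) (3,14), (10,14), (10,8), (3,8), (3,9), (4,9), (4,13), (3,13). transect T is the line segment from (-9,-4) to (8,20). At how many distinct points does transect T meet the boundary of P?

2

The segment meets the boundary at (3.75,14), (3.042,13).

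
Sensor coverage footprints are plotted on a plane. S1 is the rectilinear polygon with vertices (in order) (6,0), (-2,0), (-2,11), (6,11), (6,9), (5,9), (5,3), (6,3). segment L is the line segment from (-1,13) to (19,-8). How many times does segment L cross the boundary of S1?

2

The segment meets the boundary at (5,6.7), (0.905,11).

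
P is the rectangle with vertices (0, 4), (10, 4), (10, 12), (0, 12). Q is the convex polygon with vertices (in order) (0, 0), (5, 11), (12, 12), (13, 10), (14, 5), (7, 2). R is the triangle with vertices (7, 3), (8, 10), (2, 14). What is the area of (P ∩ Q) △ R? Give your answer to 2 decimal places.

37.61

|P ∩ Q| = 47.9221.
|(P ∩ Q) ∩ R| = 16.6564.
|(P ∩ Q) △ R| = 47.9221 + 23 − 33.3128 = 37.61.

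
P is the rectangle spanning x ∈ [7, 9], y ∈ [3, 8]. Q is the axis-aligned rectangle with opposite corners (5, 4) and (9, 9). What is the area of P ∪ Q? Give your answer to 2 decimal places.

22.00

By inclusion–exclusion:
Individual areas: |P| = 10, |Q| = 20.
|P∩Q|: x∈[7,9], y∈[4,8] → 2·4 = 8.
|P ∪ Q| = 30 − 8 = 22.00.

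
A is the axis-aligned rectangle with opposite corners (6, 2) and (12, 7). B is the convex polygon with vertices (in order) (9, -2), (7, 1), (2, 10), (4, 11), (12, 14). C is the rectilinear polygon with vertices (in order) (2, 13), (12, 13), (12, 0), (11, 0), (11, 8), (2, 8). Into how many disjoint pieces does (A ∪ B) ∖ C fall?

2

(A ∪ B) ∖ C splits into 2 disjoint pieces (area 44.0701, area 1.2396).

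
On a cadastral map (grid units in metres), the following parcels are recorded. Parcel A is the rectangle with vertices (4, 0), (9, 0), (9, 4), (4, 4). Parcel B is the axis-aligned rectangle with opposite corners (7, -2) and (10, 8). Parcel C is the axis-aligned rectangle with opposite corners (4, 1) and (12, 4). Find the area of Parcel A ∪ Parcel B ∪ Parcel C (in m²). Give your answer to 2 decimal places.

By inclusion–exclusion:
Individual areas: |Parcel A| = 20, |Parcel B| = 30, |Parcel C| = 24.
|Parcel A∩Parcel B|: x∈[7,9], y∈[0,4] → 2·4 = 8.
|Parcel A∩Parcel C|: x∈[4,9], y∈[1,4] → 5·3 = 15.
|Parcel B∩Parcel C|: x∈[7,10], y∈[1,4] → 3·3 = 9.
|Parcel A∩Parcel B∩Parcel C| = 6.
|Parcel A ∪ Parcel B ∪ Parcel C| = 74 − 32 + 6 = 48.00.

48.00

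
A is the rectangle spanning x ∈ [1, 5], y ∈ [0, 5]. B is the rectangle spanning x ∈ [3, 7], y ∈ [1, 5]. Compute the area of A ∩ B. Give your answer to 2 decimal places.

|A∩B|: x∈[3,5], y∈[1,5] → 2·4 = 8.

8.00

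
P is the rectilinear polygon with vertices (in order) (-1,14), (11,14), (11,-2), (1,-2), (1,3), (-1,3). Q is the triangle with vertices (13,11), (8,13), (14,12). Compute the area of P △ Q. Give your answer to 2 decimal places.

183.40

|P| = 182, |Q| = 3.5, |P∩Q| = 1.05.
|P △ Q| = |P| + |Q| − 2·|P∩Q| = 182 + 3.5 − 2.1 = 183.40.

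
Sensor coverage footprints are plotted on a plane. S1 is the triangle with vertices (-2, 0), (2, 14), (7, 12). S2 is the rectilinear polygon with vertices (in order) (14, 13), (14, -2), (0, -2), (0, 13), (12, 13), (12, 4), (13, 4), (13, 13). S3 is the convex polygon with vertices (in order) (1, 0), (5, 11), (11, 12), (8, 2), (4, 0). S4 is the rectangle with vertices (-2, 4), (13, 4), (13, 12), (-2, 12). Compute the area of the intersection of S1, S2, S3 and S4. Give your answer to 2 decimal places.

The intersection is the polygon with vertices (5,11), (6.429,11.238), (3.824,7.765).
By the shoelace formula its area is 2.17.

2.17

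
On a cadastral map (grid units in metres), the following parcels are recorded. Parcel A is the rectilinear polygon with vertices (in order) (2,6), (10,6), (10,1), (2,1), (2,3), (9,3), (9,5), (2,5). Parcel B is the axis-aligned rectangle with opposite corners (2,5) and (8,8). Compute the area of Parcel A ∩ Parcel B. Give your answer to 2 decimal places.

6.00

The intersection is the polygon with vertices (8,6), (8,5), (2,5), (2,6).
By the shoelace formula its area is 6.00.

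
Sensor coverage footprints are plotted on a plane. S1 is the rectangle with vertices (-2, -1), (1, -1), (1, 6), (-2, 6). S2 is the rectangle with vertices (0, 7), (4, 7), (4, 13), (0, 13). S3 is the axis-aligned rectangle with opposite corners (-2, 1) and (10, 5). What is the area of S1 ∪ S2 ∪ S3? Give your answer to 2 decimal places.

By inclusion–exclusion:
Individual areas: |S1| = 21, |S2| = 24, |S3| = 48.
|S1∩S2| = 0 (no overlap).
|S1∩S3|: x∈[-2,1], y∈[1,5] → 3·4 = 12.
|S2∩S3| = 0 (no overlap).
|S1∩S2∩S3| = 0.
|S1 ∪ S2 ∪ S3| = 93 − 12 + 0 = 81.00.

81.00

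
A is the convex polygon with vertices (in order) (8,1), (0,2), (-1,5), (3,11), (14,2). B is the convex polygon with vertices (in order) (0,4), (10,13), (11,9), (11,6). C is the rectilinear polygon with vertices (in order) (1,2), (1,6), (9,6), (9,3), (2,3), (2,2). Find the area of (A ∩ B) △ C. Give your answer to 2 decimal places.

27.57

|A ∩ B| = 18.6817.
|(A ∩ B) ∩ C| = 8.0551.
|(A ∩ B) △ C| = 18.6817 + 25 − 16.1101 = 27.57.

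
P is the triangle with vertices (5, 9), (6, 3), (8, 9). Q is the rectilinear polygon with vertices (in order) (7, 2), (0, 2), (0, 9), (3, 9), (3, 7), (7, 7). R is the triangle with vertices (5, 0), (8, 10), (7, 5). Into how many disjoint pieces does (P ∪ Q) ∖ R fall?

3

(P ∪ Q) ∖ R splits into 3 disjoint pieces (area 42.2167, area 0.15, area 1.8).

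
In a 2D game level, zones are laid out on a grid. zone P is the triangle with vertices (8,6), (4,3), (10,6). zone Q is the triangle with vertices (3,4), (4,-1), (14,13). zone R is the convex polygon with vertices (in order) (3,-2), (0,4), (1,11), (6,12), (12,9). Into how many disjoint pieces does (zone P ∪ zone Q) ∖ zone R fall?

(zone P ∪ zone Q) ∖ zone R splits into 3 disjoint pieces (area 0.0874, area 0.1429, area 2.9038).

3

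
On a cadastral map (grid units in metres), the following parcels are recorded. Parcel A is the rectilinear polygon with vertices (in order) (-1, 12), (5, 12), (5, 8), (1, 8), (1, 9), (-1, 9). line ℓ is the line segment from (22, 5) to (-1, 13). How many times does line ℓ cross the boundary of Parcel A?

The segment meets the boundary at (1.875,12), (5,10.913).

2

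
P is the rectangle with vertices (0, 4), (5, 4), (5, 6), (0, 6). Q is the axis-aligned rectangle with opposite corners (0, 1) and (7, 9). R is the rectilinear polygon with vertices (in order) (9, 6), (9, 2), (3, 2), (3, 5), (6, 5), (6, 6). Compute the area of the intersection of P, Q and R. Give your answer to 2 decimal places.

2.00

The intersection is the polygon with vertices (5,4), (3,4), (3,5), (5,5).
By the shoelace formula its area is 2.00.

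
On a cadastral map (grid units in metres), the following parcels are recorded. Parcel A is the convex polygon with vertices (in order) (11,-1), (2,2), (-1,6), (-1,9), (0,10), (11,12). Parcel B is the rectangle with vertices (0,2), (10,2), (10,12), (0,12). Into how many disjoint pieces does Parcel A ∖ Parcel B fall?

Parcel A ∖ Parcel B splits into 2 disjoint pieces (area 23.4091, area 4.1667).

2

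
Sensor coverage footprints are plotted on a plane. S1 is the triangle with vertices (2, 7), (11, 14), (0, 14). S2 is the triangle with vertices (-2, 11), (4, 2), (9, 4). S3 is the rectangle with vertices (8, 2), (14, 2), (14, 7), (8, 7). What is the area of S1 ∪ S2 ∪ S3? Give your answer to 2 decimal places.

By inclusion–exclusion:
Individual areas: |S1| = 38.5, |S2| = 28.5, |S3| = 30.
|S1∩S2| = 1.1175.
|S1∩S3| = 0.
|S2∩S3| = 0.5182.
|S1∩S2∩S3| = 0.
|S1 ∪ S2 ∪ S3| = 97 − 1.6356 + 0 = 95.36.

95.36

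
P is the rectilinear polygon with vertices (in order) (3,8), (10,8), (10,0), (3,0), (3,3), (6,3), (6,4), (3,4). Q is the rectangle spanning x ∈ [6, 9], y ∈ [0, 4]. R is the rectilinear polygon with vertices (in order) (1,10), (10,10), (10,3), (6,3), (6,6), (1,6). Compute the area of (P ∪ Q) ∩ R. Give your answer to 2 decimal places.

26.00

The region (P ∪ Q) ∩ R is the polygon with vertices (10,3), (6,3), (6,4), (6,6), (3,6), (3,8), (10,8).
By the shoelace formula its area is 26.00.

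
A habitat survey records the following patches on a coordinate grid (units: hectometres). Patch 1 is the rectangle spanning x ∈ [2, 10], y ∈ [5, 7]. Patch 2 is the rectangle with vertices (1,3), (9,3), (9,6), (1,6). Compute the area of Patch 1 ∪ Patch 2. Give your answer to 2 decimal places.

33.00

By inclusion–exclusion:
Individual areas: |Patch 1| = 16, |Patch 2| = 24.
|Patch 1∩Patch 2|: x∈[2,9], y∈[5,6] → 7·1 = 7.
|Patch 1 ∪ Patch 2| = 40 − 7 = 33.00.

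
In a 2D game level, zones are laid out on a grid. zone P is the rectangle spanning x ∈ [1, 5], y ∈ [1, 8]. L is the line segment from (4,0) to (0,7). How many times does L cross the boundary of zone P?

The segment meets the boundary at (3.429,1), (1,5.25).

2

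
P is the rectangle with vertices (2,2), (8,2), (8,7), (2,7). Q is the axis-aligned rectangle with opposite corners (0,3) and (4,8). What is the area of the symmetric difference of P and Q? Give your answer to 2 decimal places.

34.00

|P∩Q|: x∈[2,4], y∈[3,7] → 2·4 = 8.
|P △ Q| = |P| + |Q| − 2·|P∩Q| = 30 + 20 − 16 = 34.00.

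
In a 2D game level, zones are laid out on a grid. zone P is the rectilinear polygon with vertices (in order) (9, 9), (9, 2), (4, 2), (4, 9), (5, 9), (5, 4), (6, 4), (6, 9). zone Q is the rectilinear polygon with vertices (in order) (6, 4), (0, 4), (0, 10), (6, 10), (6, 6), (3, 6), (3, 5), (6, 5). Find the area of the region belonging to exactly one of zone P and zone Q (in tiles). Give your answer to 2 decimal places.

55.00

|zone P| = 30, |zone Q| = 33, |zone P∩zone Q| = 4.
|zone P △ zone Q| = |zone P| + |zone Q| − 2·|zone P∩zone Q| = 30 + 33 − 8 = 55.00.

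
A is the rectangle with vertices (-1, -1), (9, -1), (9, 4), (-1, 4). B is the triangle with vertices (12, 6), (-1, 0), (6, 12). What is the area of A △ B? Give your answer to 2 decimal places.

|A| = 50, |B| = 57, |A∩B| = 12.6667.
|A △ B| = |A| + |B| − 2·|A∩B| = 50 + 57 − 25.3333 = 81.67.

81.67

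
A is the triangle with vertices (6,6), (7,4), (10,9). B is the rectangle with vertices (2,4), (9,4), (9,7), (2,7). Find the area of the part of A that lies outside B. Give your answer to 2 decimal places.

|A| = 5.5, |A∩B| = 4.0333.
|A ∖ B| = |A| − |A∩B| = 5.5 − 4.0333 = 1.47.

1.47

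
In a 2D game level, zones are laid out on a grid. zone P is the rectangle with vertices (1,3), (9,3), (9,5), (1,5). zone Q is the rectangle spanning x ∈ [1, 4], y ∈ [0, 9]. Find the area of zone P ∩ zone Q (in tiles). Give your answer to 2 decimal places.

|zone P∩zone Q|: x∈[1,4], y∈[3,5] → 3·2 = 6.

6.00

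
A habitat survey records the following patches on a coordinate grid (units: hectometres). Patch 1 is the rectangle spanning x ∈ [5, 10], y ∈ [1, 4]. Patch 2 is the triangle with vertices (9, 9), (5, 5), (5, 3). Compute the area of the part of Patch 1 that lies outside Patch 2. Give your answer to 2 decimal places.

14.67

|Patch 1| = 15, |Patch 1∩Patch 2| = 0.3333.
|Patch 1 ∖ Patch 2| = |Patch 1| − |Patch 1∩Patch 2| = 15 − 0.3333 = 14.67.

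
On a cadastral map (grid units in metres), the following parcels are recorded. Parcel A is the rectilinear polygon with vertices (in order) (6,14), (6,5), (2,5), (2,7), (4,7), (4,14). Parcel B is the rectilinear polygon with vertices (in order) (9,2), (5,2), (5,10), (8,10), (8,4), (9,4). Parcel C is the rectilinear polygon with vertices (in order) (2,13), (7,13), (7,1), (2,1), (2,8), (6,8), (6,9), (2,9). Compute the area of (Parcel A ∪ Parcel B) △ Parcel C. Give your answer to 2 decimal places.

41.00

|Parcel A ∪ Parcel B| = 43.
|(Parcel A ∪ Parcel B) ∩ Parcel C| = 29.
|(Parcel A ∪ Parcel B) △ Parcel C| = 43 + 56 − 58 = 41.00.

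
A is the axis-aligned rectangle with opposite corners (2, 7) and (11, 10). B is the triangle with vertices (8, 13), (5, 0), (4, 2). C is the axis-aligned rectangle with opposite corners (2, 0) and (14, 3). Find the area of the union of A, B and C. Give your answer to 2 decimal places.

67.85

By inclusion–exclusion:
Individual areas: |A| = 27, |B| = 9.5, |C| = 36.
|A∩B| = 1.7937.
|A∩C| = 0 (no overlap).
|B∩C| = 2.8566.
|A∩B∩C| = 0.
|A ∪ B ∪ C| = 72.5 − 4.6503 + 0 = 67.85.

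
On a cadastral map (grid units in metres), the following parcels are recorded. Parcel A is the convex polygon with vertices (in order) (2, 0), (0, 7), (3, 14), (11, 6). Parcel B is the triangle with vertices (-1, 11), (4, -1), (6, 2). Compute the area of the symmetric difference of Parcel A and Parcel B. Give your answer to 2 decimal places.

|Parcel A| = 77.5, |Parcel B| = 19.5, |Parcel A∩Parcel B| = 14.4216.
|Parcel A △ Parcel B| = |Parcel A| + |Parcel B| − 2·|Parcel A∩Parcel B| = 77.5 + 19.5 − 28.8431 = 68.16.

68.16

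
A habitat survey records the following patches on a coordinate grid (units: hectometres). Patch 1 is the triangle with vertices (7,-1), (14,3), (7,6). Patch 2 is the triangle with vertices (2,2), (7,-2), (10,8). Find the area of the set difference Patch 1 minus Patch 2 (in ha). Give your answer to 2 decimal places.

|Patch 1| = 24.5, |Patch 1∩Patch 2| = 8.2988.
|Patch 1 ∖ Patch 2| = |Patch 1| − |Patch 1∩Patch 2| = 24.5 − 8.2988 = 16.20.

16.20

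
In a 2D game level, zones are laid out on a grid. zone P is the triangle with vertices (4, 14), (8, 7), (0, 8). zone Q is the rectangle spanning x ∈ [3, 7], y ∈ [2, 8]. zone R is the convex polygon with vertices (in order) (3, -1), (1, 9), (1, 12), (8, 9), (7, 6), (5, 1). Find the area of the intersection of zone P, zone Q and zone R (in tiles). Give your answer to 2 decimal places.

The intersection is the polygon with vertices (3,8), (7,8), (7,7.125), (3,7.625).
By the shoelace formula its area is 2.50.

2.50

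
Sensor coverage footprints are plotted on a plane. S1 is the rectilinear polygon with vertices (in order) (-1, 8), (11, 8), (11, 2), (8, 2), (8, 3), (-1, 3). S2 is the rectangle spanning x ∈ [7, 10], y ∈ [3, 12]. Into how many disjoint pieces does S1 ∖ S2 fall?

S1 ∖ S2 splits into 2 disjoint pieces (area 40, area 8).

2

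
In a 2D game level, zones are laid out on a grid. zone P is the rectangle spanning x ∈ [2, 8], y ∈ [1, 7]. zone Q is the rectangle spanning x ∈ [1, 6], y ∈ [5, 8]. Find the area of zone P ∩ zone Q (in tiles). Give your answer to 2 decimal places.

8.00

|zone P∩zone Q|: x∈[2,6], y∈[5,7] → 4·2 = 8.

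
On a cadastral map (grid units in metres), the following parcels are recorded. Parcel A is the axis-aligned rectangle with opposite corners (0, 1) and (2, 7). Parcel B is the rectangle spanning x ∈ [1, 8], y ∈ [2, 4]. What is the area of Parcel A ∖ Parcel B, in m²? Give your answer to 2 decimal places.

|Parcel A∩Parcel B|: x∈[1,2], y∈[2,4] → 1·2 = 2.
|Parcel A| = 12.
|Parcel A ∖ Parcel B| = |Parcel A| − |Parcel A∩Parcel B| = 12 − 2 = 10.00.

10.00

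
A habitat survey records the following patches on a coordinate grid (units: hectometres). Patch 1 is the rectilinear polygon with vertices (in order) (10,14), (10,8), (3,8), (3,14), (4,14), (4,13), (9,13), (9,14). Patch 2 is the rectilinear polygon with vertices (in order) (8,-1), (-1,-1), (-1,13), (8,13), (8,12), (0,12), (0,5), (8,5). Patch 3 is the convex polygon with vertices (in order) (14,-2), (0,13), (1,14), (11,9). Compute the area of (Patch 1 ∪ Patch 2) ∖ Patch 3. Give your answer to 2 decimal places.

|Patch 1 ∪ Patch 2| = 102.
|(Patch 1 ∪ Patch 2) ∩ Patch 3| = 23.9476.
|(Patch 1 ∪ Patch 2) ∖ Patch 3| = 102 − 23.9476 = 78.05.

78.05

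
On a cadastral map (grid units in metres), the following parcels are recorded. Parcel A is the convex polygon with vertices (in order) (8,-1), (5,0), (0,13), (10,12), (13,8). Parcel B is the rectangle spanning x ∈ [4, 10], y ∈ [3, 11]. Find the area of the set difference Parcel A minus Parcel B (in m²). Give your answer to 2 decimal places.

58.50

|Parcel A| = 106.5, |Parcel A∩Parcel B| = 48.
|Parcel A ∖ Parcel B| = |Parcel A| − |Parcel A∩Parcel B| = 106.5 − 48 = 58.50.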